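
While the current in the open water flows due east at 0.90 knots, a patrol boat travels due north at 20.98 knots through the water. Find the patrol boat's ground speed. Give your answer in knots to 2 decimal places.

21.00 knots

Taking east as x and north as y: velocity relative to the water = (0.000, 20.980) knots; the water relative to ground = (0.900, 0.000) knots.
Velocity relative to ground = (0.000, 20.980) + (0.900, 0.000) = (0.900, 20.980) knots.
Speed = |(0.900, 20.980)| = 20.999 knots.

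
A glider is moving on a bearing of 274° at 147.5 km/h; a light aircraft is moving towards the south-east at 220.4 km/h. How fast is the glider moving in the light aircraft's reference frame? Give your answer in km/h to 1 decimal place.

Taking east as x and north as y: glider velocity = (-147.141, 10.289) km/h; light aircraft velocity = (155.846, -155.846) km/h.
Velocity of glider relative to light aircraft = (-147.141, 10.289) − (155.846, -155.846) = (-302.987, 166.135) km/h.
Magnitude = |(-302.987, 166.135)| = 345.546 km/h.

345.5 km/h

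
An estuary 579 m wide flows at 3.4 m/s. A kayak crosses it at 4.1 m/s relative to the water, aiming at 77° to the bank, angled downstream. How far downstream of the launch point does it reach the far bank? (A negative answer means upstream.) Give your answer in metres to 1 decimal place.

626.4 m

Perpendicular speed = 3.995 m/s; crossing time = 579 / 3.995 = 144.934 s.
Net downstream speed = 4.322 m/s.
Drift = 4.322 × 144.934 = 626.449 m (downstream).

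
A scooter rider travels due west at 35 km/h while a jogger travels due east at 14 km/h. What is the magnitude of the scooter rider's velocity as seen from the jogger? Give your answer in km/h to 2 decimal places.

49.00 km/h

Taking east as x and north as y: scooter rider velocity = (-35.000, 0.000) km/h; jogger velocity = (14.000, 0.000) km/h.
Velocity of scooter rider relative to jogger = (-35.000, 0.000) − (14.000, 0.000) = (-49.000, 0.000) km/h.
Magnitude = |(-49.000, 0.000)| = 49.000 km/h.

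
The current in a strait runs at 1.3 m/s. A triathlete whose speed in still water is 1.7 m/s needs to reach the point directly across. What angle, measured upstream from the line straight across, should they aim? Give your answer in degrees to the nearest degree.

50°

To cancel the current, the upstream component of the triathlete's velocity must equal the flow: 1.7 sin θ = 1.3.
sin θ = 1.3 / 1.7 = 0.7647.
θ = arcsin(0.7647) = 49.881°.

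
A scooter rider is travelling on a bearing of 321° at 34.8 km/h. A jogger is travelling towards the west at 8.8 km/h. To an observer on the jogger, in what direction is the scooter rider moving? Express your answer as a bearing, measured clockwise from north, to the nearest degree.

Taking east as x and north as y: scooter rider velocity = (-21.900, 27.045) km/h; jogger velocity = (-8.800, 0.000) km/h.
Velocity of scooter rider relative to jogger = (-21.900, 27.045) − (-8.800, 0.000) = (-13.100, 27.045) km/h.
Bearing = atan2(-13.10, 27.04) = 334.15° clockwise from north.

334°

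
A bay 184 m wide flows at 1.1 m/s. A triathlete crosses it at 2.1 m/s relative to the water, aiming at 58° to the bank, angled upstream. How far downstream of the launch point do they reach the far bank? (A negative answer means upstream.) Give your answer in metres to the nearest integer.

-1 m

Perpendicular speed = 1.781 m/s; crossing time = 184 / 1.781 = 103.318 s.
Net downstream speed = -0.013 m/s.
Drift = -0.013 × 103.318 = -1.326 m (upstream).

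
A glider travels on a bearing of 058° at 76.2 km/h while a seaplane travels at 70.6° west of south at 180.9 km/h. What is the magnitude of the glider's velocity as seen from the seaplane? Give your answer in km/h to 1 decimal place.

255.8 km/h

Taking east as x and north as y: glider velocity = (64.621, 40.380) km/h; seaplane velocity = (-170.629, -60.088) km/h.
Velocity of glider relative to seaplane = (64.621, 40.380) − (-170.629, -60.088) = (235.250, 100.468) km/h.
Magnitude = |(235.250, 100.468)| = 255.806 km/h.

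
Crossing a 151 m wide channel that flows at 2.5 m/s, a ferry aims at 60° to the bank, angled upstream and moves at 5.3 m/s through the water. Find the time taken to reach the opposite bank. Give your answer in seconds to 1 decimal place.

The component of the ferry's velocity perpendicular to the bank is 5.3 × sin 60° = 4.590 m/s.
Only the cross-stream component determines the crossing time; the current contributes nothing perpendicular to the bank.
Time = 151 / 4.590 = 32.898 s.

32.9 s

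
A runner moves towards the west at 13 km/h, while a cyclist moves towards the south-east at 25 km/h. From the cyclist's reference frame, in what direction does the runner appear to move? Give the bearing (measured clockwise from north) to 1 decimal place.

Taking east as x and north as y: runner velocity = (-13.000, 0.000) km/h; cyclist velocity = (17.678, -17.678) km/h.
Velocity of runner relative to cyclist = (-13.000, 0.000) − (17.678, -17.678) = (-30.678, 17.678) km/h.
Bearing = atan2(-30.68, 17.68) = 299.95° clockwise from north.

300.0°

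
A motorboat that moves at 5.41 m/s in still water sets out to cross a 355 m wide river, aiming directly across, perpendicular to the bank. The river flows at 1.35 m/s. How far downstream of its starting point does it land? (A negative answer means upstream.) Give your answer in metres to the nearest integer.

89 m

Perpendicular speed = 5.410 m/s; crossing time = 355 / 5.410 = 65.619 s.
Net downstream speed = 1.350 m/s.
Drift = 1.350 × 65.619 = 88.586 m (downstream).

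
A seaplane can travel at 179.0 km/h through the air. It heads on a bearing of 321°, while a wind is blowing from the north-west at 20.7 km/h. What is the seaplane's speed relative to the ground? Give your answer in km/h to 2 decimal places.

158.43 km/h

Taking east as x and north as y: velocity relative to the air = (-112.648, 139.109) km/h; the air relative to ground = (14.637, -14.637) km/h.
Velocity relative to ground = (-112.648, 139.109) + (14.637, -14.637) = (-98.011, 124.472) km/h.
Speed = |(-98.011, 124.472)| = 158.428 km/h.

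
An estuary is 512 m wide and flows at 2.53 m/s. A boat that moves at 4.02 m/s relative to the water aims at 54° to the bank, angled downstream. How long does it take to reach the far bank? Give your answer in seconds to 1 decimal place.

157.4 s

The component of the boat's velocity perpendicular to the bank is 4.02 × sin 54° = 3.252 m/s.
The current is parallel to the bank, so it does not affect the crossing time.
Time = 512 / 3.252 = 157.430 s.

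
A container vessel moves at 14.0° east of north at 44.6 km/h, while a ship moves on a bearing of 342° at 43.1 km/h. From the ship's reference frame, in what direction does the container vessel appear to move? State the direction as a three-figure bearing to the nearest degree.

Taking east as x and north as y: container vessel velocity = (10.790, 43.275) km/h; ship velocity = (-13.319, 40.991) km/h.
Velocity of container vessel relative to ship = (10.790, 43.275) − (-13.319, 40.991) = (24.108, 2.285) km/h.
Bearing = atan2(24.11, 2.28) = 84.59° clockwise from north.

085°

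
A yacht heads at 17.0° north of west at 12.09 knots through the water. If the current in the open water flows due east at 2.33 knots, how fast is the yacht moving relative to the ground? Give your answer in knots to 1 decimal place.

9.9 knots

Taking east as x and north as y: velocity relative to the water = (-11.562, 3.535) knots; the water relative to ground = (2.330, 0.000) knots.
Velocity relative to ground = (-11.562, 3.535) + (2.330, 0.000) = (-9.232, 3.535) knots.
Speed = |(-9.232, 3.535)| = 9.885 knots.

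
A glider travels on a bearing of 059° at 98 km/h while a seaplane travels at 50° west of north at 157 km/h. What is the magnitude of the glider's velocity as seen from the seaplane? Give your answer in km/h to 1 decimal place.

Taking east as x and north as y: glider velocity = (84.002, 50.474) km/h; seaplane velocity = (-120.269, 100.918) km/h.
Velocity of glider relative to seaplane = (84.002, 50.474) − (-120.269, 100.918) = (204.271, -50.444) km/h.
Magnitude = |(204.271, -50.444)| = 210.408 km/h.

210.4 km/h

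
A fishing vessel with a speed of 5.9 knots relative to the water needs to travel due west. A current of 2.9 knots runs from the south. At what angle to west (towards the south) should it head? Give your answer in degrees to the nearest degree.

29°

The current pushes perpendicular to the desired track; the heading must have a component into the current equal to 2.9 knots: 5.9 sin θ = 2.9.
sin θ = 0.4915, so θ = 29.441°.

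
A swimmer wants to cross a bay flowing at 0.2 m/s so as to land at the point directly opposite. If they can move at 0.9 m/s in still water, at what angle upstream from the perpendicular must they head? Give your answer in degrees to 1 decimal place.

12.8°

To cancel the current, the upstream component of the swimmer's velocity must equal the flow: 0.9 sin θ = 0.2.
sin θ = 0.2 / 0.9 = 0.2222.
θ = arcsin(0.2222) = 12.840°.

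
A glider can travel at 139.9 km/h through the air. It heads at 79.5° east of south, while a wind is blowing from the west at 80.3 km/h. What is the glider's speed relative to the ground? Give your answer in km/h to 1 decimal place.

Taking east as x and north as y: velocity relative to the air = (137.557, -25.495) km/h; the air relative to ground = (80.300, 0.000) km/h.
Velocity relative to ground = (137.557, -25.495) + (80.300, 0.000) = (217.857, -25.495) km/h.
Speed = |(217.857, -25.495)| = 219.344 km/h.

219.3 km/h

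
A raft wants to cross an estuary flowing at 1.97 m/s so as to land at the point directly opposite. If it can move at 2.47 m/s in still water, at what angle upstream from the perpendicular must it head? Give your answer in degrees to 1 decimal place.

52.9°

To cancel the current, the upstream component of the raft's velocity must equal the flow: 2.47 sin θ = 1.97.
sin θ = 1.97 / 2.47 = 0.7976.
θ = arcsin(0.7976) = 52.899°.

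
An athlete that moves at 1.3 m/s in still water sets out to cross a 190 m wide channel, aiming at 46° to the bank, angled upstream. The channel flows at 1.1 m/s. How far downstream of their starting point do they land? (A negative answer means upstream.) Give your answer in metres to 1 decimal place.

Perpendicular speed = 0.935 m/s; crossing time = 190 / 0.935 = 203.178 s.
Net downstream speed = 0.197 m/s.
Drift = 0.197 × 203.178 = 40.015 m (downstream).

40.0 m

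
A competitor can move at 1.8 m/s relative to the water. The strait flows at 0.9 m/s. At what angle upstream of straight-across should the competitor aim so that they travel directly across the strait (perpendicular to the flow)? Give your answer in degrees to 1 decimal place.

To cancel the current, the upstream component of the competitor's velocity must equal the flow: 1.8 sin θ = 0.9.
sin θ = 0.9 / 1.8 = 0.5000.
θ = arcsin(0.5000) = 30.000°.

30.0°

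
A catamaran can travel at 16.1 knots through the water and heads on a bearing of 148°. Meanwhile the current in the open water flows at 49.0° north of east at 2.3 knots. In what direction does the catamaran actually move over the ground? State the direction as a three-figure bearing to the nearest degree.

140°

Taking east as x and north as y: velocity relative to the water = (8.532, -13.654) knots; the water relative to ground = (1.509, 1.736) knots.
Velocity relative to ground = (8.532, -13.654) + (1.509, 1.736) = (10.041, -11.918) knots.
Bearing = atan2(10.04, -11.92) = 139.89° clockwise from north.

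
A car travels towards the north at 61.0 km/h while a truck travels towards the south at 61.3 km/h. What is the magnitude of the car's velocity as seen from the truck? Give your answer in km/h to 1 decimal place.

122.3 km/h

Taking east as x and north as y: car velocity = (0.000, 61.000) km/h; truck velocity = (0.000, -61.300) km/h.
Velocity of car relative to truck = (0.000, 61.000) − (0.000, -61.300) = (0.000, 122.300) km/h.
Magnitude = |(0.000, 122.300)| = 122.300 km/h.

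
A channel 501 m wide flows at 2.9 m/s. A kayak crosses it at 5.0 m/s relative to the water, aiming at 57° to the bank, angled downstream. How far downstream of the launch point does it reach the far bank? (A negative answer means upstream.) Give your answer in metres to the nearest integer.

672 m

Perpendicular speed = 4.193 m/s; crossing time = 501 / 4.193 = 119.475 s.
Net downstream speed = 5.623 m/s.
Drift = 5.623 × 119.475 = 671.830 m (downstream).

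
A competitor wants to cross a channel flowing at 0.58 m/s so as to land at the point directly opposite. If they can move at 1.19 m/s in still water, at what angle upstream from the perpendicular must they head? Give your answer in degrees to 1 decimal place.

29.2°

To cancel the current, the upstream component of the competitor's velocity must equal the flow: 1.19 sin θ = 0.58.
sin θ = 0.58 / 1.19 = 0.4874.
θ = arcsin(0.4874) = 29.170°.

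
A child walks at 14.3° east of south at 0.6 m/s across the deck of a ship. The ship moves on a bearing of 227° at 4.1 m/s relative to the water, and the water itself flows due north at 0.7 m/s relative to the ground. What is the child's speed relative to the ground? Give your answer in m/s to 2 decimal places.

3.91 m/s

In east/north components (m/s): child relative to ship = (0.148, -0.581); ship relative to water = (-2.999, -2.796); water relative to ground = (0.000, 0.700).
Sum = (-2.850, -2.678) m/s.
Speed = |(-2.850, -2.678)| = 3.911 m/s.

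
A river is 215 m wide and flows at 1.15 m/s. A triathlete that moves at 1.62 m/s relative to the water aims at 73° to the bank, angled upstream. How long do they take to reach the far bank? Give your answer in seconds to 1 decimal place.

The component of the triathlete's velocity perpendicular to the bank is 1.62 × sin 73° = 1.549 m/s.
The flow acts along the bank and has no component across it.
Time = 215 / 1.549 = 138.780 s.

138.8 s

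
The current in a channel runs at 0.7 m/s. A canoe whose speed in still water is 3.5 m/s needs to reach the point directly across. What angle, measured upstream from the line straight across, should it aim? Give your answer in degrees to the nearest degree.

12°

To cancel the current, the upstream component of the canoe's velocity must equal the flow: 3.5 sin θ = 0.7.
sin θ = 0.7 / 3.5 = 0.2000.
θ = arcsin(0.2000) = 11.537°.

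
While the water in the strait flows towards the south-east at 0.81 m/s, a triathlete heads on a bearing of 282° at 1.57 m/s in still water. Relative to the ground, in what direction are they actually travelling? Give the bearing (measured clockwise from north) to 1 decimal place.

255.7°

Taking east as x and north as y: velocity relative to the water = (-1.536, 0.326) m/s; the water relative to ground = (0.573, -0.573) m/s.
Velocity relative to ground = (-1.536, 0.326) + (0.573, -0.573) = (-0.963, -0.246) m/s.
Bearing = atan2(-0.96, -0.25) = 255.65° clockwise from north.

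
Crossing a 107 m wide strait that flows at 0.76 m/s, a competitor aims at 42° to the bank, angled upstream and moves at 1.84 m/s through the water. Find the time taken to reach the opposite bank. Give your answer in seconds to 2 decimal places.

The component of the competitor's velocity perpendicular to the bank is 1.84 × sin 42° = 1.231 m/s.
Only the cross-stream component determines the crossing time; the current contributes nothing perpendicular to the bank.
Time = 107 / 1.231 = 86.907 s.

86.91 s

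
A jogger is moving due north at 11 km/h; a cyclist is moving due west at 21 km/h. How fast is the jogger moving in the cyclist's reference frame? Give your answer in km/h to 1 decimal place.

Taking east as x and north as y: jogger velocity = (0.000, 11.000) km/h; cyclist velocity = (-21.000, 0.000) km/h.
Velocity of jogger relative to cyclist = (0.000, 11.000) − (-21.000, 0.000) = (21.000, 11.000) km/h.
Magnitude = |(21.000, 11.000)| = 23.707 km/h.

23.7 km/h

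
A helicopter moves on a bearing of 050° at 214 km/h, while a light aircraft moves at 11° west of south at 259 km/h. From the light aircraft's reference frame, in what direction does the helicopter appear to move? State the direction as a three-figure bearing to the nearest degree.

029°

Taking east as x and north as y: helicopter velocity = (163.934, 137.557) km/h; light aircraft velocity = (-49.420, -254.241) km/h.
Velocity of helicopter relative to light aircraft = (163.934, 137.557) − (-49.420, -254.241) = (213.353, 391.798) km/h.
Bearing = atan2(213.35, 391.80) = 28.57° clockwise from north.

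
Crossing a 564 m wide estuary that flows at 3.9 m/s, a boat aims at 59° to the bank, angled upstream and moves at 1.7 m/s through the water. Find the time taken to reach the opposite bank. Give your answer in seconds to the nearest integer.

387 s

The component of the boat's velocity perpendicular to the bank is 1.7 × sin 59° = 1.457 m/s.
The current is parallel to the bank, so it does not affect the crossing time.
Time = 564 / 1.457 = 387.048 s.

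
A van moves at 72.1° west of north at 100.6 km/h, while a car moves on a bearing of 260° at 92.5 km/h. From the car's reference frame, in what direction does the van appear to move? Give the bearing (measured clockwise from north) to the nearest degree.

354°

Taking east as x and north as y: van velocity = (-95.730, 30.920) km/h; car velocity = (-91.095, -16.062) km/h.
Velocity of van relative to car = (-95.730, 30.920) − (-91.095, -16.062) = (-4.636, 46.983) km/h.
Bearing = atan2(-4.64, 46.98) = 354.36° clockwise from north.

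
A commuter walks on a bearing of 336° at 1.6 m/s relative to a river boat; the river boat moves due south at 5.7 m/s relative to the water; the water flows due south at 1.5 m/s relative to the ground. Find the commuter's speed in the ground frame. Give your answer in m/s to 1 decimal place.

5.8 m/s

In east/north components (m/s): commuter relative to river boat = (-0.651, 1.462); river boat relative to water = (0.000, -5.700); water relative to ground = (0.000, -1.500).
Sum = (-0.651, -5.738) m/s.
Speed = |(-0.651, -5.738)| = 5.775 m/s.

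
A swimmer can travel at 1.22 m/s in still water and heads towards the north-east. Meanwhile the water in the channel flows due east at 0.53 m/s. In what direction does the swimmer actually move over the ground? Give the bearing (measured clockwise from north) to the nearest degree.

058°

Taking east as x and north as y: velocity relative to the water = (0.863, 0.863) m/s; the water relative to ground = (0.530, 0.000) m/s.
Velocity relative to ground = (0.863, 0.863) + (0.530, 0.000) = (1.393, 0.863) m/s.
Bearing = atan2(1.39, 0.86) = 58.22° clockwise from north.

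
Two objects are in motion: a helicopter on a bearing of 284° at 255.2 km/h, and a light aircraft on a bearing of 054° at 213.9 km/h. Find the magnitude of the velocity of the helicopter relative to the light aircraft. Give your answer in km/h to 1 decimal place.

425.5 km/h

Taking east as x and north as y: helicopter velocity = (-247.619, 61.738) km/h; light aircraft velocity = (173.049, 125.727) km/h.
Velocity of helicopter relative to light aircraft = (-247.619, 61.738) − (173.049, 125.727) = (-420.668, -63.989) km/h.
Magnitude = |(-420.668, -63.989)| = 425.507 km/h.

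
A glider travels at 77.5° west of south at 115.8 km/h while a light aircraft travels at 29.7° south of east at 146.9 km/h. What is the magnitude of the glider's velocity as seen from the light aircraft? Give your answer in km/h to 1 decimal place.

245.3 km/h

Taking east as x and north as y: glider velocity = (-113.055, -25.064) km/h; light aircraft velocity = (127.602, -72.783) km/h.
Velocity of glider relative to light aircraft = (-113.055, -25.064) − (127.602, -72.783) = (-240.657, 47.719) km/h.
Magnitude = |(-240.657, 47.719)| = 245.342 km/h.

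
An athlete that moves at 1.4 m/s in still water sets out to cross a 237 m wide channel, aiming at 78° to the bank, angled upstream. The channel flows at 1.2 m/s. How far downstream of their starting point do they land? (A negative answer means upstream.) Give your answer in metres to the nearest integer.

Perpendicular speed = 1.369 m/s; crossing time = 237 / 1.369 = 173.068 s.
Net downstream speed = 0.909 m/s.
Drift = 0.909 × 173.068 = 157.305 m (downstream).

157 m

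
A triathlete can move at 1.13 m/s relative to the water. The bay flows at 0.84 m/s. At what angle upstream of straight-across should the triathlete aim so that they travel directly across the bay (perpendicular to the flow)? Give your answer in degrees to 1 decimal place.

To cancel the current, the upstream component of the triathlete's velocity must equal the flow: 1.13 sin θ = 0.84.
sin θ = 0.84 / 1.13 = 0.7434.
θ = arcsin(0.7434) = 48.019°.

48.0°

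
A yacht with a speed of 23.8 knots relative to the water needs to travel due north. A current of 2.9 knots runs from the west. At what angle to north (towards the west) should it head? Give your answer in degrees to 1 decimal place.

7.0°

The current pushes perpendicular to the desired track; the heading must have a component into the current equal to 2.9 knots: 23.8 sin θ = 2.9.
sin θ = 0.1218, so θ = 6.999°.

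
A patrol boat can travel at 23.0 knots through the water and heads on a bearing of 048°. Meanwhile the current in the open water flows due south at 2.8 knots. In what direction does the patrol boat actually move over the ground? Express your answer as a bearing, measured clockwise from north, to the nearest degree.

054°

Taking east as x and north as y: velocity relative to the water = (17.092, 15.390) knots; the water relative to ground = (0.000, -2.800) knots.
Velocity relative to ground = (17.092, 15.390) + (0.000, -2.800) = (17.092, 12.590) knots.
Bearing = atan2(17.09, 12.59) = 53.63° clockwise from north.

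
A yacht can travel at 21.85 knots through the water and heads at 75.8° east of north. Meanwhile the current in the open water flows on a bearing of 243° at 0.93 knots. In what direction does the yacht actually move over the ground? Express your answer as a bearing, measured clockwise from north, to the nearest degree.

076°

Taking east as x and north as y: velocity relative to the water = (21.182, 5.360) knots; the water relative to ground = (-0.829, -0.422) knots.
Velocity relative to ground = (21.182, 5.360) + (-0.829, -0.422) = (20.354, 4.938) knots.
Bearing = atan2(20.35, 4.94) = 76.36° clockwise from north.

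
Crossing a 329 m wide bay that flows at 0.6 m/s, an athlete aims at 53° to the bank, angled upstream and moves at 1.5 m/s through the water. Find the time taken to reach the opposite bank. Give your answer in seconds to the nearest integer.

275 s

The component of the athlete's velocity perpendicular to the bank is 1.5 × sin 53° = 1.198 m/s.
Only the cross-stream component determines the crossing time; the current contributes nothing perpendicular to the bank.
Time = 329 / 1.198 = 274.635 s.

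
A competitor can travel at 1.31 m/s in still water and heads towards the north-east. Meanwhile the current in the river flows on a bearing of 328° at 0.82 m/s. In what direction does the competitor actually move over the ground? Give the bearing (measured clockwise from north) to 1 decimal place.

Taking east as x and north as y: velocity relative to the water = (0.926, 0.926) m/s; the water relative to ground = (-0.435, 0.695) m/s.
Velocity relative to ground = (0.926, 0.926) + (-0.435, 0.695) = (0.492, 1.622) m/s.
Bearing = atan2(0.49, 1.62) = 16.87° clockwise from north.

016.9°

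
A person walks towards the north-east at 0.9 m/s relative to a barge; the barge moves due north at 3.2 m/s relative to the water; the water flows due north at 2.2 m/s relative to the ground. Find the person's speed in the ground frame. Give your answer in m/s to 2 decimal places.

6.07 m/s

In east/north components (m/s): person relative to barge = (0.636, 0.636); barge relative to water = (0.000, 3.200); water relative to ground = (0.000, 2.200).
Sum = (0.636, 6.036) m/s.
Speed = |(0.636, 6.036)| = 6.070 m/s.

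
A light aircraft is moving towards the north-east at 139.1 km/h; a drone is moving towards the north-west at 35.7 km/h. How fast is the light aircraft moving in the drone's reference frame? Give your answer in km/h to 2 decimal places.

Taking east as x and north as y: light aircraft velocity = (98.359, 98.359) km/h; drone velocity = (-25.244, 25.244) km/h.
Velocity of light aircraft relative to drone = (98.359, 98.359) − (-25.244, 25.244) = (123.602, 73.115) km/h.
Magnitude = |(123.602, 73.115)| = 143.608 km/h.

143.61 km/h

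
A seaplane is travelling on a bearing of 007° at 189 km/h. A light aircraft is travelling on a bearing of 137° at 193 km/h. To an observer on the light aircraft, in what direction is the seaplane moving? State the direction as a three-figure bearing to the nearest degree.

Taking east as x and north as y: seaplane velocity = (23.033, 187.591) km/h; light aircraft velocity = (131.626, -141.151) km/h.
Velocity of seaplane relative to light aircraft = (23.033, 187.591) − (131.626, -141.151) = (-108.592, 328.742) km/h.
Bearing = atan2(-108.59, 328.74) = 341.72° clockwise from north.

342°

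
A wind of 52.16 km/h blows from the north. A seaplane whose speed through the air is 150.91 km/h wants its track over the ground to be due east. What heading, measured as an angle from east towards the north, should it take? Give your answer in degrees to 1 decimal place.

20.2°

The wind pushes perpendicular to the desired track; the heading must have a component into the wind equal to 52.16 km/h: 150.91 sin θ = 52.16.
sin θ = 0.3456, so θ = 20.221°.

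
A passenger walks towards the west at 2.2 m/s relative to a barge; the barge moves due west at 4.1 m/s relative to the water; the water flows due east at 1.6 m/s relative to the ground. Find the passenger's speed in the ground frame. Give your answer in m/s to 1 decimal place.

In east/north components (m/s): passenger relative to barge = (-2.200, 0.000); barge relative to water = (-4.100, 0.000); water relative to ground = (1.600, 0.000).
Sum = (-4.700, 0.000) m/s.
Speed = |(-4.700, 0.000)| = 4.700 m/s.

4.7 m/s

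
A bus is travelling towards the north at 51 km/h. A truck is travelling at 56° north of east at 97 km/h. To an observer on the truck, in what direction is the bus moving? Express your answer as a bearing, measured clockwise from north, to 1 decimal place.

Taking east as x and north as y: bus velocity = (0.000, 51.000) km/h; truck velocity = (54.242, 80.417) km/h.
Velocity of bus relative to truck = (0.000, 51.000) − (54.242, 80.417) = (-54.242, -29.417) km/h.
Bearing = atan2(-54.24, -29.42) = 241.53° clockwise from north.

241.5°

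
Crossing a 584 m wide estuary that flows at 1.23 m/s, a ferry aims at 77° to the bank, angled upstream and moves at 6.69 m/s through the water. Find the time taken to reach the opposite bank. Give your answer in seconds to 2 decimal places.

The component of the ferry's velocity perpendicular to the bank is 6.69 × sin 77° = 6.519 m/s.
The current is parallel to the bank, so it does not affect the crossing time.
Time = 584 / 6.519 = 89.591 s.

89.59 s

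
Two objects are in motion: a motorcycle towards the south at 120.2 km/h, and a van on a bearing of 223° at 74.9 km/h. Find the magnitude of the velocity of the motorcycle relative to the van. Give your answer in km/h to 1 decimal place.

Taking east as x and north as y: motorcycle velocity = (0.000, -120.200) km/h; van velocity = (-51.082, -54.778) km/h.
Velocity of motorcycle relative to van = (0.000, -120.200) − (-51.082, -54.778) = (51.082, -65.422) km/h.
Magnitude = |(51.082, -65.422)| = 83.002 km/h.

83.0 km/h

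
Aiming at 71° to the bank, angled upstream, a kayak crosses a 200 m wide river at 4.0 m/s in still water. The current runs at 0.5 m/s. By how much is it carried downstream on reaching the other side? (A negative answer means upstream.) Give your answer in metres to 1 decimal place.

Perpendicular speed = 3.782 m/s; crossing time = 200 / 3.782 = 52.881 s.
Net downstream speed = -0.802 m/s.
Drift = -0.802 × 52.881 = -42.425 m (upstream).

-42.4 m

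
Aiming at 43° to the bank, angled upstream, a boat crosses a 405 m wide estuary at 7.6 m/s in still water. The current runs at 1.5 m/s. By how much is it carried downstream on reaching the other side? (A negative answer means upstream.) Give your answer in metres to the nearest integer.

-317 m

Perpendicular speed = 5.183 m/s; crossing time = 405 / 5.183 = 78.137 s.
Net downstream speed = -4.058 m/s.
Drift = -4.058 × 78.137 = -317.103 m (upstream).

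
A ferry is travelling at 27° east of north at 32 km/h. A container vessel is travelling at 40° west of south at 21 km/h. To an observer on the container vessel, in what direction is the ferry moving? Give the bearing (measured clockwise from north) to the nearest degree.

Taking east as x and north as y: ferry velocity = (14.528, 28.512) km/h; container vessel velocity = (-13.499, -16.087) km/h.
Velocity of ferry relative to container vessel = (14.528, 28.512) − (-13.499, -16.087) = (28.026, 44.599) km/h.
Bearing = atan2(28.03, 44.60) = 32.15° clockwise from north.

032°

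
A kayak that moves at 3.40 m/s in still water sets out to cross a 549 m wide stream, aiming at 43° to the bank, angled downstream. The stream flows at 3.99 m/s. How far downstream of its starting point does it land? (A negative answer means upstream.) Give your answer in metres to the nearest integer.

1533 m

Perpendicular speed = 2.319 m/s; crossing time = 549 / 2.319 = 236.761 s.
Net downstream speed = 6.477 m/s.
Drift = 6.477 × 236.761 = 1533.407 m (downstream).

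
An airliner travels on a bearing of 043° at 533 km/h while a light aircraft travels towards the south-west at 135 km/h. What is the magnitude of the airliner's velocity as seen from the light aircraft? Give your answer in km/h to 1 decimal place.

667.9 km/h

Taking east as x and north as y: airliner velocity = (363.505, 389.812) km/h; light aircraft velocity = (-95.459, -95.459) km/h.
Velocity of airliner relative to light aircraft = (363.505, 389.812) − (-95.459, -95.459) = (458.965, 485.271) km/h.
Magnitude = |(458.965, 485.271)| = 667.934 km/h.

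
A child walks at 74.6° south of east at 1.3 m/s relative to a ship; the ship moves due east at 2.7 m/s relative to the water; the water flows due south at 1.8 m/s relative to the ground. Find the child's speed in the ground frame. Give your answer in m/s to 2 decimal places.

4.31 m/s

In east/north components (m/s): child relative to ship = (0.345, -1.253); ship relative to water = (2.700, 0.000); water relative to ground = (0.000, -1.800).
Sum = (3.045, -3.053) m/s.
Speed = |(3.045, -3.053)| = 4.312 m/s.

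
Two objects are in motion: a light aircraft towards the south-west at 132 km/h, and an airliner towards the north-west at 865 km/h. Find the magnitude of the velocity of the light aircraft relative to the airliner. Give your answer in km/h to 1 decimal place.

875.0 km/h

Taking east as x and north as y: light aircraft velocity = (-93.338, -93.338) km/h; airliner velocity = (-611.647, 611.647) km/h.
Velocity of light aircraft relative to airliner = (-93.338, -93.338) − (-611.647, 611.647) = (518.309, -704.985) km/h.
Magnitude = |(518.309, -704.985)| = 875.014 km/h.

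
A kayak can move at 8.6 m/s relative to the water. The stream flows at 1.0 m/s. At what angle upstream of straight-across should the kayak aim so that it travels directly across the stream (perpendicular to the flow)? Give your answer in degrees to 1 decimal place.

6.7°

To cancel the current, the upstream component of the kayak's velocity must equal the flow: 8.6 sin θ = 1.0.
sin θ = 1.0 / 8.6 = 0.1163.
θ = arcsin(0.1163) = 6.677°.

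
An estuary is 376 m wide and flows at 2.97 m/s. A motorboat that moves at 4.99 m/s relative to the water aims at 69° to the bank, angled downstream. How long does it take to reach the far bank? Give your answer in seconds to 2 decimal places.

The component of the motorboat's velocity perpendicular to the bank is 4.99 × sin 69° = 4.659 m/s.
Only the cross-stream component determines the crossing time; the current contributes nothing perpendicular to the bank.
Time = 376 / 4.659 = 80.712 s.

80.71 s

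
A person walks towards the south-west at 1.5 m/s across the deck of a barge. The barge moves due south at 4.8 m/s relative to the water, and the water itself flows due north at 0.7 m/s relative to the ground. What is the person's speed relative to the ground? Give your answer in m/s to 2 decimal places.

5.27 m/s

In east/north components (m/s): person relative to barge = (-1.061, -1.061); barge relative to water = (0.000, -4.800); water relative to ground = (0.000, 0.700).
Sum = (-1.061, -5.161) m/s.
Speed = |(-1.061, -5.161)| = 5.269 m/s.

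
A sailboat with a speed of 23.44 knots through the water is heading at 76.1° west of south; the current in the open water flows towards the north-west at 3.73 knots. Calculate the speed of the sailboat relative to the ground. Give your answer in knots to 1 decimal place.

25.6 knots

Taking east as x and north as y: velocity relative to the water = (-22.754, -5.631) knots; the water relative to ground = (-2.638, 2.638) knots.
Velocity relative to ground = (-22.754, -5.631) + (-2.638, 2.638) = (-25.391, -2.993) knots.
Speed = |(-25.391, -2.993)| = 25.567 knots.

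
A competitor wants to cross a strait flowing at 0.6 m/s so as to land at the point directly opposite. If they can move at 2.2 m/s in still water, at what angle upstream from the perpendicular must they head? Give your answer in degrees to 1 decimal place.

To cancel the current, the upstream component of the competitor's velocity must equal the flow: 2.2 sin θ = 0.6.
sin θ = 0.6 / 2.2 = 0.2727.
θ = arcsin(0.2727) = 15.827°.

15.8°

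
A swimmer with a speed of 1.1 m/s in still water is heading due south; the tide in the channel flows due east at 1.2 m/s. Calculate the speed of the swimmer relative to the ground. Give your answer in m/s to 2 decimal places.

Taking east as x and north as y: velocity relative to the water = (0.000, -1.100) m/s; the water relative to ground = (1.200, 0.000) m/s.
Velocity relative to ground = (0.000, -1.100) + (1.200, 0.000) = (1.200, -1.100) m/s.
Speed = |(1.200, -1.100)| = 1.628 m/s.

1.63 m/s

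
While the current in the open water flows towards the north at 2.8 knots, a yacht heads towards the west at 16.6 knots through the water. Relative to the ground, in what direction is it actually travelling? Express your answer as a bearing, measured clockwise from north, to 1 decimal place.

279.6°

Taking east as x and north as y: velocity relative to the water = (-16.600, 0.000) knots; the water relative to ground = (0.000, 2.800) knots.
Velocity relative to ground = (-16.600, 0.000) + (0.000, 2.800) = (-16.600, 2.800) knots.
Bearing = atan2(-16.60, 2.80) = 279.57° clockwise from north.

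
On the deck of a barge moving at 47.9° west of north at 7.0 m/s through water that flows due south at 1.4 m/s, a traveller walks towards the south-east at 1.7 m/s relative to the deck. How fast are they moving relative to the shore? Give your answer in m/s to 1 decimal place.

In east/north components (m/s): traveller relative to barge = (1.202, -1.202); barge relative to water = (-5.194, 4.693); water relative to ground = (0.000, -1.400).
Sum = (-3.992, 2.091) m/s.
Speed = |(-3.992, 2.091)| = 4.506 m/s.

4.5 m/s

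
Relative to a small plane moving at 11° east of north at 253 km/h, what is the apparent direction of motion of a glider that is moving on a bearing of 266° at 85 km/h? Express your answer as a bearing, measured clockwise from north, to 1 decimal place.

Taking east as x and north as y: glider velocity = (-84.793, -5.929) km/h; small plane velocity = (48.275, 248.352) km/h.
Velocity of glider relative to small plane = (-84.793, -5.929) − (48.275, 248.352) = (-133.068, -254.281) km/h.
Bearing = atan2(-133.07, -254.28) = 207.62° clockwise from north.

207.6°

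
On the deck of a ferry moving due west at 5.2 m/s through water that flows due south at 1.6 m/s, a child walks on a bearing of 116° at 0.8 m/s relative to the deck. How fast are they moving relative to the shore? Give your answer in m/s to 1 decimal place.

In east/north components (m/s): child relative to ferry = (0.719, -0.351); ferry relative to water = (-5.200, 0.000); water relative to ground = (0.000, -1.600).
Sum = (-4.481, -1.951) m/s.
Speed = |(-4.481, -1.951)| = 4.887 m/s.

4.9 m/s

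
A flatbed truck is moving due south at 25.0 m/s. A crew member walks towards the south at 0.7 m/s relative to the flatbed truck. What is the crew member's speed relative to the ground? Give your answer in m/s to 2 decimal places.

25.70 m/s

Taking east as x and north as y: flatbed truck velocity = (0.000, -25.000) m/s; crew member velocity relative to flatbed truck = (0.000, -0.700) m/s.
Velocity relative to ground = (0.000, -25.000) + (0.000, -0.700) = (0.000, -25.700) m/s.
Speed = |(0.000, -25.700)| = 25.700 m/s.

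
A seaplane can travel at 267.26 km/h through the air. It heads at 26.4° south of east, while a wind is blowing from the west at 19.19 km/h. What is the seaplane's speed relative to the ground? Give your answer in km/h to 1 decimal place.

284.6 km/h

Taking east as x and north as y: velocity relative to the air = (239.388, -118.833) km/h; the air relative to ground = (19.190, 0.000) km/h.
Velocity relative to ground = (239.388, -118.833) + (19.190, 0.000) = (258.578, -118.833) km/h.
Speed = |(258.578, -118.833)| = 284.577 km/h.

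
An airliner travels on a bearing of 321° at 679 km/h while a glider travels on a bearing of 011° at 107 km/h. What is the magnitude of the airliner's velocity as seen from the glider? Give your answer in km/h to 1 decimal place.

615.7 km/h

Taking east as x and north as y: airliner velocity = (-427.309, 527.682) km/h; glider velocity = (20.417, 105.034) km/h.
Velocity of airliner relative to glider = (-427.309, 527.682) − (20.417, 105.034) = (-447.725, 422.648) km/h.
Magnitude = |(-447.725, 422.648)| = 615.702 km/h.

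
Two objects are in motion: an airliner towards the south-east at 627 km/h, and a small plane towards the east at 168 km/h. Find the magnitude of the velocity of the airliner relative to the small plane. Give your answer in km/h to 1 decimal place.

521.9 km/h

Taking east as x and north as y: airliner velocity = (443.356, -443.356) km/h; small plane velocity = (168.000, 0.000) km/h.
Velocity of airliner relative to small plane = (443.356, -443.356) − (168.000, 0.000) = (275.356, -443.356) km/h.
Magnitude = |(275.356, -443.356)| = 521.906 km/h.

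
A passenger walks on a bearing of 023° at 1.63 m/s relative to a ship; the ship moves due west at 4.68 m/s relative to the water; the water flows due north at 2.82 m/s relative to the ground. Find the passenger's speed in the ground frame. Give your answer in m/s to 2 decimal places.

5.92 m/s

In east/north components (m/s): passenger relative to ship = (0.637, 1.500); ship relative to water = (-4.680, 0.000); water relative to ground = (0.000, 2.820).
Sum = (-4.043, 4.320) m/s.
Speed = |(-4.043, 4.320)| = 5.917 m/s.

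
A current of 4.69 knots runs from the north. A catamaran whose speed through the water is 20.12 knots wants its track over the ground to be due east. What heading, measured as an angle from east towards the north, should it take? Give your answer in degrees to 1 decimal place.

The current pushes perpendicular to the desired track; the heading must have a component into the current equal to 4.69 knots: 20.12 sin θ = 4.69.
sin θ = 0.2331, so θ = 13.480°.

13.5°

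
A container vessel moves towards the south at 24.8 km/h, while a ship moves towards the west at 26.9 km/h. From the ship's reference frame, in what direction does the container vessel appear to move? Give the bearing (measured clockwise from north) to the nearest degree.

Taking east as x and north as y: container vessel velocity = (0.000, -24.800) km/h; ship velocity = (-26.900, 0.000) km/h.
Velocity of container vessel relative to ship = (0.000, -24.800) − (-26.900, 0.000) = (26.900, -24.800) km/h.
Bearing = atan2(26.90, -24.80) = 132.67° clockwise from north.

133°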